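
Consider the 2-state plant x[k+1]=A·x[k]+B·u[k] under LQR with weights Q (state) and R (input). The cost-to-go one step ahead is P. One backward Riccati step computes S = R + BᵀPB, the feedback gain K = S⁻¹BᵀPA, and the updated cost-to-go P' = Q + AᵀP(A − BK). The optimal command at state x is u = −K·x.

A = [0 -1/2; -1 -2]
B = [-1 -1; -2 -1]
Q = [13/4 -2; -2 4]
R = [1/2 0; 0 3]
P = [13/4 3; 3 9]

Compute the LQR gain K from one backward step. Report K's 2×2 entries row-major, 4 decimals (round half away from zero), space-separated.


BᵀP = [-9.2500 -21.0000; -6.2500 -12.0000]
S = R + BᵀPB = [1/2 0; 0 3] + [51.2500 30.2500; 30.2500 18.2500] = [51.7500 30.2500; 30.2500 21.2500]
BᵀPA = [21.0000 46.6250; 12.0000 27.1250]
K = S⁻¹·BᵀPA = [0.4509 0.9221; -0.0772 -0.0362]
A−BK = [0.3737 0.3859; -0.1754 -0.1919]
AᵀP(A−BK) = [0.4570 0.5697; 0.5697 0.8003]
P' = Q + AᵀP(A−BK) = [3.7070 -1.4303; -1.4303 4.8003]
tr(P') = 8.5073

0.4509 0.9221 -0.0772 -0.0362


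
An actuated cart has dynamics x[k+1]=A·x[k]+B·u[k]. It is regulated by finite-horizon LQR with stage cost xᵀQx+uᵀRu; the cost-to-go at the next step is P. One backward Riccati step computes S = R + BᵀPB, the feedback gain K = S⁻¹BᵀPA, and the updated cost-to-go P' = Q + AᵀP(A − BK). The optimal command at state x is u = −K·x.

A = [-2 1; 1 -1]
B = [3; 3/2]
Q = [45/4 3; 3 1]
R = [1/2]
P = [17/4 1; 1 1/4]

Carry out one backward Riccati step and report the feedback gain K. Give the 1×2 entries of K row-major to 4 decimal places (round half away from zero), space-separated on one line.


BᵀP = [14.2500 3.3750]
S = R + BᵀPB = [1/2] + [47.8125] = [48.3125]
BᵀPA = [-25.1250 10.8750]
K = S⁻¹·BᵀPA = [-0.5201 0.2251]
A−BK = [-0.4398 0.3247; 1.7801 -1.3376]
AᵀP(A−BK) = [0.1837 -0.0944; -0.0944 0.0521]
P' = Q + AᵀP(A−BK) = [11.4337 2.9056; 2.9056 1.0521]
tr(P') = 12.4858

-0.5201 0.2251


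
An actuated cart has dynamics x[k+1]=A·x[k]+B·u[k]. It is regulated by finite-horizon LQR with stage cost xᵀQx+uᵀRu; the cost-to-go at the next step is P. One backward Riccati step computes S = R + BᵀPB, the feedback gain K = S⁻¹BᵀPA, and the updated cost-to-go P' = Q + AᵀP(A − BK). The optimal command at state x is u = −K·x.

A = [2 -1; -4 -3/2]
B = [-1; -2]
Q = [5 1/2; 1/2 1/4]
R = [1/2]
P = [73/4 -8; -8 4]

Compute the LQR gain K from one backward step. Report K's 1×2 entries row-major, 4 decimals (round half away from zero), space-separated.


-1.6364 0.8182

BᵀP = [-2.2500 0.0000]
S = R + BᵀPB = [1/2] + [2.2500] = [2.7500]
BᵀPA = [-4.5000 2.2500]
K = S⁻¹·BᵀPA = [-1.6364 0.8182]
A−BK = [0.3636 -0.1818; -7.2727 0.1364]
AᵀP(A−BK) = [257.6364 -16.8182; -16.8182 1.4091]
P' = Q + AᵀP(A−BK) = [262.6364 -16.3182; -16.3182 1.6591]
tr(P') = 264.2955


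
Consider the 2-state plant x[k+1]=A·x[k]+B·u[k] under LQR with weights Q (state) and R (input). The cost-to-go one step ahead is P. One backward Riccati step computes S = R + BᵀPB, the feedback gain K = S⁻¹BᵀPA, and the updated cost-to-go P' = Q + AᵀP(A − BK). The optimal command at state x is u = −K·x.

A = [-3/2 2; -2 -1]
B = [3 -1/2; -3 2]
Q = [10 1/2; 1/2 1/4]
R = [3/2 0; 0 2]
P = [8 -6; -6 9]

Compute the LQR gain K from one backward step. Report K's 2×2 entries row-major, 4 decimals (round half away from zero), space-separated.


-0.4470 0.6208 -1.3002 0.3059

BᵀP = [42.0000 -45.0000; -16.0000 21.0000]
S = R + BᵀPB = [3/2 0; 0 2] + [261.0000 -111.0000; -111.0000 50.0000] = [262.5000 -111.0000; -111.0000 52.0000]
BᵀPA = [27.0000 129.0000; -18.0000 -53.0000]
K = S⁻¹·BᵀPA = [-0.4470 0.6208; -1.3002 0.3059]
A−BK = [-0.8093 0.2906; -0.7404 0.2506]
AᵀP(A−BK) = [6.6637 -2.2551; -2.2551 1.1321]
P' = Q + AᵀP(A−BK) = [16.6637 -1.7551; -1.7551 1.3821]
tr(P') = 18.0457


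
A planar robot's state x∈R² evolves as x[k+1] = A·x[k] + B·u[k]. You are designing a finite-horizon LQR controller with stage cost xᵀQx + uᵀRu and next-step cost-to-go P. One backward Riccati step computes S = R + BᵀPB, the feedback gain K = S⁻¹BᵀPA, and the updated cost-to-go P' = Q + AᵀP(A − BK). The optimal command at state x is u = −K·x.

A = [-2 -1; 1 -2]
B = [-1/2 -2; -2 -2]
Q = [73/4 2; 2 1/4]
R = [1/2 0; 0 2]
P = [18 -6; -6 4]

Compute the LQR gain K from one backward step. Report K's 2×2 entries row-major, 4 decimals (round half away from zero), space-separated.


-1.8508 0.6354 1.4144 0.3204

BᵀP = [3.0000 -5.0000; -24.0000 4.0000]
S = R + BᵀPB = [1/2 0; 0 2] + [8.5000 4.0000; 4.0000 40.0000] = [9.0000 4.0000; 4.0000 42.0000]
BᵀPA = [-11.0000 7.0000; 52.0000 16.0000]
K = S⁻¹·BᵀPA = [-1.8508 0.6354; 1.4144 0.3204]
A−BK = [-0.0967 -0.0414; 0.1271 -0.0884]
AᵀP(A−BK) = [6.0939 0.3260; 0.3260 0.4254]
P' = Q + AᵀP(A−BK) = [24.3439 2.3260; 2.3260 0.6754]
tr(P') = 25.0193


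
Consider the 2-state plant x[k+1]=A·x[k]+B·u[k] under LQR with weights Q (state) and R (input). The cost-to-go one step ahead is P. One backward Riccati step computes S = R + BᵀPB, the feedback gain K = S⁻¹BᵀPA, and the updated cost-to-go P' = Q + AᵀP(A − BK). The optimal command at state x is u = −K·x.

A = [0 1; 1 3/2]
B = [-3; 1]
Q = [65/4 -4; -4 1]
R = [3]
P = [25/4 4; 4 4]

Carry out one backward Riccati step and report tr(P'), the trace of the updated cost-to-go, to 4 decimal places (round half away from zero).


28.6385

BᵀP = [-14.7500 -8.0000]
S = R + BᵀPB = [3] + [36.2500] = [39.2500]
BᵀPA = [-8.0000 -26.7500]
K = S⁻¹·BᵀPA = [-0.2038 -0.6815]
A−BK = [-0.6115 -1.0446; 1.2038 2.1815]
AᵀP(A−BK) = [2.3694 4.5478; 4.5478 9.0191]
P' = Q + AᵀP(A−BK) = [18.6194 0.5478; 0.5478 10.0191]
tr(P') = 28.6385


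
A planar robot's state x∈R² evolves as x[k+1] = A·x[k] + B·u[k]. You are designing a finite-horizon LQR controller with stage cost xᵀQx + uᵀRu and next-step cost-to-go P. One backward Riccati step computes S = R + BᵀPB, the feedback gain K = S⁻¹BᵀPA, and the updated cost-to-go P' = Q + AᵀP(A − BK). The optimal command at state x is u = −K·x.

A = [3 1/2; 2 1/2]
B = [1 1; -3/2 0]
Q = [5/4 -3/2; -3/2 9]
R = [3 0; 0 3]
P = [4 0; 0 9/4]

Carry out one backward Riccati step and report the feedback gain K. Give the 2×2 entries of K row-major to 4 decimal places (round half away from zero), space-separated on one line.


BᵀP = [4.0000 -3.3750; 4.0000 0.0000]
S = R + BᵀPB = [3 0; 0 3] + [9.0625 4.0000; 4.0000 4.0000] = [12.0625 4.0000; 4.0000 7.0000]
BᵀPA = [5.2500 0.3125; 12.0000 2.0000]
K = S⁻¹·BᵀPA = [-0.1644 -0.0849; 1.8082 0.3342]
A−BK = [1.3562 0.2507; 1.7534 0.3726]
AᵀP(A−BK) = [24.1644 4.6849; 4.6849 0.9205]
P' = Q + AᵀP(A−BK) = [25.4144 3.1849; 3.1849 9.9205]
tr(P') = 35.3349

-0.1644 -0.0849 1.8082 0.3342


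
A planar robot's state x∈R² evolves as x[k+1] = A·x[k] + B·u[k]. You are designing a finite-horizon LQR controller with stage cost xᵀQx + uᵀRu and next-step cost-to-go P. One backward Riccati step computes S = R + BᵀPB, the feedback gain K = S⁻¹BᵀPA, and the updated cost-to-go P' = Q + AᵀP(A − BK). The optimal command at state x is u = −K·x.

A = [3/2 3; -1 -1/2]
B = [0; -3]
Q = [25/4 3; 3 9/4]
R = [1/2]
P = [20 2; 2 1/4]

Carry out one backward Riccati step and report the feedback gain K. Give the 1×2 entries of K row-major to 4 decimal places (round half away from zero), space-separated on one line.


BᵀP = [-6.0000 -0.7500]
S = R + BᵀPB = [1/2] + [2.2500] = [2.7500]
BᵀPA = [-8.2500 -17.6250]
K = S⁻¹·BᵀPA = [-3.0000 -6.4091]
A−BK = [1.5000 3.0000; -10.0000 -19.7273]
AᵀP(A−BK) = [14.5000 29.7500; 29.7500 61.1023]
P' = Q + AᵀP(A−BK) = [20.7500 32.7500; 32.7500 63.3523]
tr(P') = 84.1023

-3.0000 -6.4091


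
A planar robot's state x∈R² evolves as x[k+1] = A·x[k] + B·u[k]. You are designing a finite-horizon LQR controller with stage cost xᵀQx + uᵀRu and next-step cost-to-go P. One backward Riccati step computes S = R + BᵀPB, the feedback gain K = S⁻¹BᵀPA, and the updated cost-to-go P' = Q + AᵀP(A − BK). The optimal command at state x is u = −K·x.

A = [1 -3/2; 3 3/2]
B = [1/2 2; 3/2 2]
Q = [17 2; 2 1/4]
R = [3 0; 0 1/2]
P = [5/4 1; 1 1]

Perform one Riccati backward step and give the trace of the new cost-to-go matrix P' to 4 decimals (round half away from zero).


BᵀP = [2.1250 2.0000; 4.5000 4.0000]
S = R + BᵀPB = [3 0; 0 1/2] + [4.0625 8.2500; 8.2500 17.0000] = [7.0625 8.2500; 8.2500 17.5000]
BᵀPA = [8.1250 -0.1875; 16.5000 -0.7500]
K = S⁻¹·BᵀPA = [0.1092 0.0523; 0.8914 -0.0675]
A−BK = [-0.8374 -1.3911; 1.0535 1.5566]
AᵀP(A−BK) = [0.6550 0.3140; 0.3140 0.5217]
P' = Q + AᵀP(A−BK) = [17.6550 2.3140; 2.3140 0.7717]
tr(P') = 18.4267

18.4267


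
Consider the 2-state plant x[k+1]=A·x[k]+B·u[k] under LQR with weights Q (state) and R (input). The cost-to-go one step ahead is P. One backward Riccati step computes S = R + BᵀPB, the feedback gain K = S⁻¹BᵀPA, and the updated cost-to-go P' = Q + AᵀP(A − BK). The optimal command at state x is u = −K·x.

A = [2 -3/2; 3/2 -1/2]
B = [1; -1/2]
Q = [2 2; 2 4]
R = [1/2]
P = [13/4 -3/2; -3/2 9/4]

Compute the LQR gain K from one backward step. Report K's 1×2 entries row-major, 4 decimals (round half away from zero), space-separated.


0.6989 -0.8065

BᵀP = [4.0000 -2.6250]
S = R + BᵀPB = [1/2] + [5.3125] = [5.8125]
BᵀPA = [4.0625 -4.6875]
K = S⁻¹·BᵀPA = [0.6989 -0.8065]
A−BK = [1.3011 -0.6935; 1.8495 -0.9032]
AᵀP(A−BK) = [6.2231 -3.2863; -3.2863 1.8448]
P' = Q + AᵀP(A−BK) = [8.2231 -1.2863; -1.2863 5.8448]
tr(P') = 14.0679


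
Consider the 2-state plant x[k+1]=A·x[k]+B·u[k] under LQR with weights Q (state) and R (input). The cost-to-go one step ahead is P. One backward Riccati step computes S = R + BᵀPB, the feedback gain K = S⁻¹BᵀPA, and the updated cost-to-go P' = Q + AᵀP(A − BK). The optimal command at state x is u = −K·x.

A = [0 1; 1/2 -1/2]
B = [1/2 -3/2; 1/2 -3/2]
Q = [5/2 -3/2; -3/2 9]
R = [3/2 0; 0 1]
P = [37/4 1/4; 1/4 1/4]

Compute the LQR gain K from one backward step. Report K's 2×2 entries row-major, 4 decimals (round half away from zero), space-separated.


0.0033 0.1225 -0.0149 -0.5513

BᵀP = [4.7500 0.2500; -14.2500 -0.7500]
S = R + BᵀPB = [3/2 0; 0 1] + [2.5000 -7.5000; -7.5000 22.5000] = [4.0000 -7.5000; -7.5000 23.5000]
BᵀPA = [0.1250 4.6250; -0.3750 -13.8750]
K = S⁻¹·BᵀPA = [0.0033 0.1225; -0.0149 -0.5513]
A−BK = [-0.0240 0.1118; 0.4760 -1.3882]
AᵀP(A−BK) = [0.0565 -0.1596; -0.1596 0.8462]
P' = Q + AᵀP(A−BK) = [2.5565 -1.6596; -1.6596 9.8462]
tr(P') = 12.4027


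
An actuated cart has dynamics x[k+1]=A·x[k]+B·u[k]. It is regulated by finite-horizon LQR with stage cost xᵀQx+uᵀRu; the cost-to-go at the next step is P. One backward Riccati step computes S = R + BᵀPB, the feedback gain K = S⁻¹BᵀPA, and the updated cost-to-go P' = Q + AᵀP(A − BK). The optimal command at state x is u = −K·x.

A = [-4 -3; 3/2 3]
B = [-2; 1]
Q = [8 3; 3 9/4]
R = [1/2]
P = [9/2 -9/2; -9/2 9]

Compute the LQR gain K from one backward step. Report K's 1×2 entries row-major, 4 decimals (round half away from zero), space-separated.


BᵀP = [-13.5000 18.0000]
S = R + BᵀPB = [1/2] + [45.0000] = [45.5000]
BᵀPA = [81.0000 94.5000]
K = S⁻¹·BᵀPA = [1.7802 2.0769]
A−BK = [-0.4396 1.1538; -0.2802 0.9231]
AᵀP(A−BK) = [2.0522 0.5192; 0.5192 6.2308]
P' = Q + AᵀP(A−BK) = [10.0522 3.5192; 3.5192 8.4808]
tr(P') = 18.5330

1.7802 2.0769


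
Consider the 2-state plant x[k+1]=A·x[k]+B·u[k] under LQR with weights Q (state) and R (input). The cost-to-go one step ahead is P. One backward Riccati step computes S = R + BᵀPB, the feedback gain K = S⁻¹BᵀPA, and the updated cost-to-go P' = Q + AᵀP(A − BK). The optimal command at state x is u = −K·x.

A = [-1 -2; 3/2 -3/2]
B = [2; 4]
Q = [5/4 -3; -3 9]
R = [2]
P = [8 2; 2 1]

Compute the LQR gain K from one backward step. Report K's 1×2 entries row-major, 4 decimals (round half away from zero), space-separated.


-0.1463 -0.7317

BᵀP = [24.0000 8.0000]
S = R + BᵀPB = [2] + [80.0000] = [82.0000]
BᵀPA = [-12.0000 -60.0000]
K = S⁻¹·BᵀPA = [-0.1463 -0.7317]
A−BK = [-0.7073 -0.5366; 2.0854 1.4268]
AᵀP(A−BK) = [2.4939 1.9695; 1.9695 2.3476]
P' = Q + AᵀP(A−BK) = [3.7439 -1.0305; -1.0305 11.3476]
tr(P') = 15.0915


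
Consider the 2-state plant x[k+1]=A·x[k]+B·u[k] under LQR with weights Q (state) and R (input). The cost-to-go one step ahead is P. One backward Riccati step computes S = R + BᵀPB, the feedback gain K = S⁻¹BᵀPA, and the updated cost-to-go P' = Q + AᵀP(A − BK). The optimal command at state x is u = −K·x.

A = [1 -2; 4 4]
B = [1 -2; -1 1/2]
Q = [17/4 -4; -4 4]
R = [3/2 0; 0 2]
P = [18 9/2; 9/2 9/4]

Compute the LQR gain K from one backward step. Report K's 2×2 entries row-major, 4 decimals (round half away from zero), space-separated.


BᵀP = [13.5000 2.2500; -33.7500 -7.8750]
S = R + BᵀPB = [3/2 0; 0 2] + [11.2500 -25.8750; -25.8750 63.5625] = [12.7500 -25.8750; -25.8750 65.5625]
BᵀPA = [22.5000 -18.0000; -65.2500 36.0000]
K = S⁻¹·BᵀPA = [-1.2811 -1.4941; -1.5008 -0.0406]
A−BK = [-0.7206 -0.5870; 3.4693 2.5262]
AᵀP(A−BK) = [20.8952 12.9701; 12.9701 10.5668]
P' = Q + AᵀP(A−BK) = [25.1452 8.9701; 8.9701 14.5668]
tr(P') = 39.7120

-1.2811 -1.4941 -1.5008 -0.0406


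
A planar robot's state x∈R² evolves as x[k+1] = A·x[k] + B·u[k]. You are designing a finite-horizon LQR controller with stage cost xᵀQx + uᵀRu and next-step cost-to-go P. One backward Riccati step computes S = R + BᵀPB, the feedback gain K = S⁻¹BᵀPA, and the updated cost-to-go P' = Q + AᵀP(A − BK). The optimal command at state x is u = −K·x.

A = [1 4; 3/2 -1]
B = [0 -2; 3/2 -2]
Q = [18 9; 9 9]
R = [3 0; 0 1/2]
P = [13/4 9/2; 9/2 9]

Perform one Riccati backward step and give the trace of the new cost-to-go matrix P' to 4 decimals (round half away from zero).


35.6073

BᵀP = [6.7500 13.5000; -15.5000 -27.0000]
S = R + BᵀPB = [3 0; 0 1/2] + [20.2500 -40.5000; -40.5000 85.0000] = [23.2500 -40.5000; -40.5000 85.5000]
BᵀPA = [27.0000 13.5000; -56.0000 -35.0000]
K = S⁻¹·BᵀPA = [0.1165 -0.7573; -0.5998 -0.7681]
A−BK = [-0.1996 2.4639; 0.1257 -1.4002]
AᵀP(A−BK) = [0.2665 -0.5653; -0.5653 8.3409]
P' = Q + AᵀP(A−BK) = [18.2665 8.4347; 8.4347 17.3409]
tr(P') = 35.6073


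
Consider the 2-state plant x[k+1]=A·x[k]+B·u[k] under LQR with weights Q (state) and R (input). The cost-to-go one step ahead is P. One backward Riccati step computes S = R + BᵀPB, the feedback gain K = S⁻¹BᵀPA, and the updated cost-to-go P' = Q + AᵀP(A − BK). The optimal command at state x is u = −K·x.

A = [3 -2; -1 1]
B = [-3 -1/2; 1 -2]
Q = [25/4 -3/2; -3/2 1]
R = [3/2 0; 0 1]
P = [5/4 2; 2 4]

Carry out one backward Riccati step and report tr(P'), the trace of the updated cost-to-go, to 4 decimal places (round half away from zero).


BᵀP = [-1.7500 -2.0000; -4.6250 -9.0000]
S = R + BᵀPB = [3/2 0; 0 1] + [3.2500 4.8750; 4.8750 20.3125] = [4.7500 4.8750; 4.8750 21.3125]
BᵀPA = [-3.2500 1.5000; -4.8750 0.2500]
K = S⁻¹·BᵀPA = [-0.5873 0.3969; -0.0944 -0.0791]
A−BK = [1.1908 -0.8487; -0.6015 0.4449]
AᵀP(A−BK) = [0.8810 -0.5954; -0.5954 0.4244]
P' = Q + AᵀP(A−BK) = [7.1310 -2.0954; -2.0954 1.4244]
tr(P') = 8.5554

8.5554


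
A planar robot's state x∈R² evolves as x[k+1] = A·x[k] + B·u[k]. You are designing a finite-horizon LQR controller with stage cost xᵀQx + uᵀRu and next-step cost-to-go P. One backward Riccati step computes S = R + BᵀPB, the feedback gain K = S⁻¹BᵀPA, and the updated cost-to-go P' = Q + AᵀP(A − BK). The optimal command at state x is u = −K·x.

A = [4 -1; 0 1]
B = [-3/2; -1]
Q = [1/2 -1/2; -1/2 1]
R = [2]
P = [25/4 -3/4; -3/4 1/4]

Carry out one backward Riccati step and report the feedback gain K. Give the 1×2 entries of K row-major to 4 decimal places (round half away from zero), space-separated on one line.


BᵀP = [-8.6250 0.8750]
S = R + BᵀPB = [2] + [12.0625] = [14.0625]
BᵀPA = [-34.5000 9.5000]
K = S⁻¹·BᵀPA = [-2.4533 0.6756]
A−BK = [0.3200 0.0133; -2.4533 1.6756]
AᵀP(A−BK) = [15.3600 -4.6933; -4.6933 1.5822]
P' = Q + AᵀP(A−BK) = [15.8600 -5.1933; -5.1933 2.5822]
tr(P') = 18.4422

-2.4533 0.6756


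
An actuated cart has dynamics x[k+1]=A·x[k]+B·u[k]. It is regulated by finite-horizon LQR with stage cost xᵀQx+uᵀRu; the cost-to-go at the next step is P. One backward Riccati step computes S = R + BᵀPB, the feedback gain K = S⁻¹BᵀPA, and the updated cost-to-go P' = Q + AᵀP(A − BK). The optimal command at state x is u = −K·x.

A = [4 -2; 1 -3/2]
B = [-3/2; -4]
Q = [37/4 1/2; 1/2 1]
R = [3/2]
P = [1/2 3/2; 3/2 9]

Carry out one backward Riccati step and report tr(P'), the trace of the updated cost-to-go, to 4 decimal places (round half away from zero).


14.1244

BᵀP = [-6.7500 -38.2500]
S = R + BᵀPB = [3/2] + [163.1250] = [164.6250]
BᵀPA = [-65.2500 70.8750]
K = S⁻¹·BᵀPA = [-0.3964 0.4305]
A−BK = [3.4055 -1.3542; -0.5854 0.2221]
AᵀP(A−BK) = [3.1378 -1.4083; -1.4083 0.7366]
P' = Q + AᵀP(A−BK) = [12.3878 -0.9083; -0.9083 1.7366]
tr(P') = 14.1244


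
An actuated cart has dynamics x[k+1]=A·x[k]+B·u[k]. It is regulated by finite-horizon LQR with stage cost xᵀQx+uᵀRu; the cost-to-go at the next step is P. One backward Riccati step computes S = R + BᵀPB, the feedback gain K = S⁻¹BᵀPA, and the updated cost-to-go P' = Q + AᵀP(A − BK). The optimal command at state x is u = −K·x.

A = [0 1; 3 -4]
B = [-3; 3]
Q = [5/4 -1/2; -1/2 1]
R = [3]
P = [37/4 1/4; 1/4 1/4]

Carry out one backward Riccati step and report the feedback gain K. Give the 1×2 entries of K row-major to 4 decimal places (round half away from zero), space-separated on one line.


BᵀP = [-27.0000 0.0000]
S = R + BᵀPB = [3] + [81.0000] = [84.0000]
BᵀPA = [0.0000 -27.0000]
K = S⁻¹·BᵀPA = [0.0000 -0.3214]
A−BK = [0.0000 0.0357; 3.0000 -3.0357]
AᵀP(A−BK) = [2.2500 -2.2500; -2.2500 2.5714]
P' = Q + AᵀP(A−BK) = [3.5000 -2.7500; -2.7500 3.5714]
tr(P') = 7.0714

0.0000 -0.3214


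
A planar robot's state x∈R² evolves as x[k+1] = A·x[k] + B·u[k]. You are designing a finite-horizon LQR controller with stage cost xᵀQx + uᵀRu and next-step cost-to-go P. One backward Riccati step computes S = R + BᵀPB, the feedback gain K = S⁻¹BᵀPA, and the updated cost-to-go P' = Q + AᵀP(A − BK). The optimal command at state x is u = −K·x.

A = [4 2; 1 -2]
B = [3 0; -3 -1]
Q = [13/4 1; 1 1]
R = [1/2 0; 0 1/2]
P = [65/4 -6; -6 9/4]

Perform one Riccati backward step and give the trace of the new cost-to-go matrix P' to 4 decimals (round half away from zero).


5.3146

BᵀP = [66.7500 -24.7500; 6.0000 -2.2500]
S = R + BᵀPB = [1/2 0; 0 1/2] + [274.5000 24.7500; 24.7500 2.2500] = [275.0000 24.7500; 24.7500 2.7500]
BᵀPA = [242.2500 183.0000; 21.7500 16.5000]
K = S⁻¹·BᵀPA = [0.8900 0.6603; -0.1005 0.0574]
A−BK = [1.3301 0.0191; 3.5694 0.0383]
AᵀP(A−BK) = [0.8445 0.2967; 0.2967 0.2201]
P' = Q + AᵀP(A−BK) = [4.0945 1.2967; 1.2967 1.2201]
tr(P') = 5.3146


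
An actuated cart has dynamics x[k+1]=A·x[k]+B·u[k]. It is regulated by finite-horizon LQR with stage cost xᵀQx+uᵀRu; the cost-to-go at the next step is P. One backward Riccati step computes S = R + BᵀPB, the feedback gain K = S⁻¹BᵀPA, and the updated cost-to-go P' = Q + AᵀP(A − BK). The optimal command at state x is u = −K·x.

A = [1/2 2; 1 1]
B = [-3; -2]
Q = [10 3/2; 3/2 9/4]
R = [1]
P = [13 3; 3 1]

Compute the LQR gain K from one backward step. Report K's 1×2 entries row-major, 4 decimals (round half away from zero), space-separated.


BᵀP = [-45.0000 -11.0000]
S = R + BᵀPB = [1] + [157.0000] = [158.0000]
BᵀPA = [-33.5000 -101.0000]
K = S⁻¹·BᵀPA = [-0.2120 -0.6392]
A−BK = [-0.1361 0.0823; 0.5759 -0.2785]
AᵀP(A−BK) = [0.1472 0.0854; 0.0854 0.4367]
P' = Q + AᵀP(A−BK) = [10.1472 1.5854; 1.5854 2.6867]
tr(P') = 12.8339

-0.2120 -0.6392


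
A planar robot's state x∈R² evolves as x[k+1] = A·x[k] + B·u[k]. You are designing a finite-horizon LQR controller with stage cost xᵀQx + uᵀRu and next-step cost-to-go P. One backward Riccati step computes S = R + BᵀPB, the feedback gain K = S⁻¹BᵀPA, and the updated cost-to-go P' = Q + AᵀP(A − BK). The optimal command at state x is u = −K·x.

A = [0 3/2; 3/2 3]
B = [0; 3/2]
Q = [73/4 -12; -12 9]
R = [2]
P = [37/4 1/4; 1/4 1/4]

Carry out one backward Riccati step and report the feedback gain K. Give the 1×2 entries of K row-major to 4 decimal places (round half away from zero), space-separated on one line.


BᵀP = [0.3750 0.3750]
S = R + BᵀPB = [2] + [0.5625] = [2.5625]
BᵀPA = [0.5625 1.6875]
K = S⁻¹·BᵀPA = [0.2195 0.6585]
A−BK = [0.0000 1.5000; 1.1707 2.0122]
AᵀP(A−BK) = [0.4390 1.3171; 1.3171 24.2012]
P' = Q + AᵀP(A−BK) = [18.6890 -10.6829; -10.6829 33.2012]
tr(P') = 51.8902

0.2195 0.6585


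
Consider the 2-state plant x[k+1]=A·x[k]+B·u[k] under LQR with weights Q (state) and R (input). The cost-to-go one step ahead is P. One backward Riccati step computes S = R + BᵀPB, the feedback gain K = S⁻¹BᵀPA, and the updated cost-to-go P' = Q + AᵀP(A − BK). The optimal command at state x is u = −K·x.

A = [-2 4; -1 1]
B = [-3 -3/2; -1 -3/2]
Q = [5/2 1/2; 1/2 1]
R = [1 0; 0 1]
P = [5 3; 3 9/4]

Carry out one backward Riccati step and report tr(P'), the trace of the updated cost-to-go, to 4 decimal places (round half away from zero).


5.1819

BᵀP = [-18.0000 -11.2500; -12.0000 -7.8750]
S = R + BᵀPB = [1 0; 0 1] + [65.2500 43.8750; 43.8750 29.8125] = [66.2500 43.8750; 43.8750 30.8125]
BᵀPA = [47.2500 -83.2500; 31.8750 -55.8750]
K = S⁻¹·BᵀPA = [0.4933 -0.9769; 0.3321 -0.4224]
A−BK = [-0.0220 0.4358; -0.0086 -0.6104]
AᵀP(A−BK) = [0.3573 -0.6292; -0.6292 1.3246]
P' = Q + AᵀP(A−BK) = [2.8573 -0.1292; -0.1292 2.3246]
tr(P') = 5.1819


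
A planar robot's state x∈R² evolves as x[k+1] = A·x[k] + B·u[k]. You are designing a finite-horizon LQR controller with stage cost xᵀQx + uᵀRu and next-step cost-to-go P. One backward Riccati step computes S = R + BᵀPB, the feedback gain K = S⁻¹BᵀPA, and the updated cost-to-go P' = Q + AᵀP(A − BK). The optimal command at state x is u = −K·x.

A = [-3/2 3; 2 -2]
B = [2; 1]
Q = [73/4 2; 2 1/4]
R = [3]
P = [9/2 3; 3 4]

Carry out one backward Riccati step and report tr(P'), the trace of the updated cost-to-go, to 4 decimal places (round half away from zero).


BᵀP = [12.0000 10.0000]
S = R + BᵀPB = [3] + [34.0000] = [37.0000]
BᵀPA = [2.0000 16.0000]
K = S⁻¹·BᵀPA = [0.0541 0.4324]
A−BK = [-1.6081 2.1351; 1.9459 -2.4324]
AᵀP(A−BK) = [8.0169 -10.1149; -10.1149 13.5811]
P' = Q + AᵀP(A−BK) = [26.2669 -8.1149; -8.1149 13.8311]
tr(P') = 40.0980

40.0980


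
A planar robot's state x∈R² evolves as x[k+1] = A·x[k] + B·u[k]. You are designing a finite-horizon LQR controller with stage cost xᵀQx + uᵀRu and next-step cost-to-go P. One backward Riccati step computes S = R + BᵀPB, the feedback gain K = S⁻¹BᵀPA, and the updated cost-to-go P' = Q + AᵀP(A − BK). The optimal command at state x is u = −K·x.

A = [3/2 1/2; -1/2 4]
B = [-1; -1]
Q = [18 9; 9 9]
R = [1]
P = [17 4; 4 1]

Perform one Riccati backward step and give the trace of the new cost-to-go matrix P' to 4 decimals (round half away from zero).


BᵀP = [-21.0000 -5.0000]
S = R + BᵀPB = [1] + [26.0000] = [27.0000]
BᵀPA = [-29.0000 -30.5000]
K = S⁻¹·BᵀPA = [-1.0741 -1.1296]
A−BK = [0.4259 -0.6296; -1.5741 2.8704]
AᵀP(A−BK) = [1.3519 0.9907; 0.9907 1.7963]
P' = Q + AᵀP(A−BK) = [19.3519 9.9907; 9.9907 10.7963]
tr(P') = 30.1481

30.1481


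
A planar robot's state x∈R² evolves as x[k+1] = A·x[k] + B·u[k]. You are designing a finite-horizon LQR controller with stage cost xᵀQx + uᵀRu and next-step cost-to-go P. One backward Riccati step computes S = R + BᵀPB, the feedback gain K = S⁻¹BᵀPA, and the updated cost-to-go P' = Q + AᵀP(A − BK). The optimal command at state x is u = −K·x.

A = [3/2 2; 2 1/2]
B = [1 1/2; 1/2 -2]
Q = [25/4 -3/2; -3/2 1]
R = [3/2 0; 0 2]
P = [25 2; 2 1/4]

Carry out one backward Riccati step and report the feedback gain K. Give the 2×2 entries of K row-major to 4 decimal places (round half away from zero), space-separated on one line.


BᵀP = [26.0000 2.1250; 8.5000 0.5000]
S = R + BᵀPB = [3/2 0; 0 2] + [27.0625 8.7500; 8.7500 3.2500] = [28.5625 8.7500; 8.7500 5.2500]
BᵀPA = [43.2500 53.0625; 13.7500 17.2500]
K = S⁻¹·BᵀPA = [1.4545 1.7392; 0.1948 0.3871]
A−BK = [-0.0519 0.0673; 1.6623 0.4045]
AᵀP(A−BK) = [3.6623 4.2078; 4.2078 5.0997]
P' = Q + AᵀP(A−BK) = [9.9123 2.7078; 2.7078 6.0997]
tr(P') = 16.0121

1.4545 1.7392 0.1948 0.3871


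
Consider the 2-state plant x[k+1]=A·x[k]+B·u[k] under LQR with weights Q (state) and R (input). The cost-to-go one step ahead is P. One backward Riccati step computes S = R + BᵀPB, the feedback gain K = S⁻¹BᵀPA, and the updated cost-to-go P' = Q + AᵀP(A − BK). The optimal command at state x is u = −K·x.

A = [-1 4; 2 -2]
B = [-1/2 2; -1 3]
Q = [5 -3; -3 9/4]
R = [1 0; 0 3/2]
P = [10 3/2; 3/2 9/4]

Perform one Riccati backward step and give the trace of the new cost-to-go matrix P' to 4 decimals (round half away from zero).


84.6926

BᵀP = [-6.5000 -3.0000; 24.5000 9.7500]
S = R + BᵀPB = [1 0; 0 3/2] + [6.2500 -22.0000; -22.0000 78.2500] = [7.2500 -22.0000; -22.0000 79.7500]
BᵀPA = [0.5000 -20.0000; -5.0000 78.5000]
K = S⁻¹·BᵀPA = [-0.7445 1.4015; -0.2681 1.3709]
A−BK = [-0.8361 1.9589; 2.0597 -4.7113]
AᵀP(A−BK) = [12.0319 -27.8461; -27.8461 65.4107]
P' = Q + AᵀP(A−BK) = [17.0319 -30.8461; -30.8461 67.6607]
tr(P') = 84.6926


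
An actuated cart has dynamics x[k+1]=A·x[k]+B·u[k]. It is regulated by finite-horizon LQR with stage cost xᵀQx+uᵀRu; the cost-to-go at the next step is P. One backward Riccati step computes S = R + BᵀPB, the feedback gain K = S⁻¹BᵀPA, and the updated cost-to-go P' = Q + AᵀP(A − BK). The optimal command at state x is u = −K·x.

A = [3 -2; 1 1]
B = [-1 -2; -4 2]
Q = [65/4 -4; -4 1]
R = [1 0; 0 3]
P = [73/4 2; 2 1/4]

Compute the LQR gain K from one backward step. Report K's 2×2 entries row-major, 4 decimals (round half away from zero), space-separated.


BᵀP = [-26.2500 -3.0000; -32.5000 -3.5000]
S = R + BᵀPB = [1 0; 0 3] + [38.2500 46.5000; 46.5000 58.0000] = [39.2500 46.5000; 46.5000 61.0000]
BᵀPA = [-81.7500 49.5000; -101.0000 61.5000]
K = S⁻¹·BᵀPA = [-1.2511 0.6886; -0.7020 0.4833]
A−BK = [0.3448 -0.3448; -2.6002 2.7877]
AᵀP(A−BK) = [3.3176 -2.1457; -2.1457 1.4426]
P' = Q + AᵀP(A−BK) = [19.5676 -6.1457; -6.1457 2.4426]
tr(P') = 22.0102

-1.2511 0.6886 -0.7020 0.4833


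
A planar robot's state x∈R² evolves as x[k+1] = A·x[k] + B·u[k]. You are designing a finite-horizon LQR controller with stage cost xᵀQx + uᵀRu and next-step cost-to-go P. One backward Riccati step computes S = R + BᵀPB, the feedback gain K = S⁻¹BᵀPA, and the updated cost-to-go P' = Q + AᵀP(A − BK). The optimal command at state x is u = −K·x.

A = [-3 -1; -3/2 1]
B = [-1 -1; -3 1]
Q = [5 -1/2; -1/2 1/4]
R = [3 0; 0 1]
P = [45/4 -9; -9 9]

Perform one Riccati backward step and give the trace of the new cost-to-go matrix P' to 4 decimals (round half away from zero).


11.3531

BᵀP = [15.7500 -18.0000; -20.2500 18.0000]
S = R + BᵀPB = [3 0; 0 1] + [38.2500 -33.7500; -33.7500 38.2500] = [41.2500 -33.7500; -33.7500 39.2500]
BᵀPA = [-20.2500 -33.7500; 33.7500 38.2500]
K = S⁻¹·BᵀPA = [0.7172 -0.0703; 1.4766 0.9141]
A−BK = [-0.8063 -0.1563; -0.8250 -0.1250]
AᵀP(A−BK) = [5.1891 1.4766; 1.4766 0.9141]
P' = Q + AᵀP(A−BK) = [10.1891 0.9766; 0.9766 1.1641]
tr(P') = 11.3531


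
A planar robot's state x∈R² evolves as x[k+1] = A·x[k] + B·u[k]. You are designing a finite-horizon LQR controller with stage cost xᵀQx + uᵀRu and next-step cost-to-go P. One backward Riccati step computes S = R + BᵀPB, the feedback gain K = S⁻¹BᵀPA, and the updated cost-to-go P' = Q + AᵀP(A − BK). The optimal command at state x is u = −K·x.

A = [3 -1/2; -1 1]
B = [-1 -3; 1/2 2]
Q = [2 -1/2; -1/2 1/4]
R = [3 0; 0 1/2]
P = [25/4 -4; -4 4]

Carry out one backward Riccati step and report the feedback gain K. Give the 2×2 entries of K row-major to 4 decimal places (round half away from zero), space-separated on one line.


-0.0780 -0.0106 -0.8065 0.2796

BᵀP = [-8.2500 6.0000; -26.7500 20.0000]
S = R + BᵀPB = [3 0; 0 1/2] + [11.2500 36.7500; 36.7500 120.2500] = [14.2500 36.7500; 36.7500 120.7500]
BᵀPA = [-30.7500 10.1250; -100.2500 33.3750]
K = S⁻¹·BᵀPA = [-0.0780 -0.0106; -0.8065 0.2796]
A−BK = [0.5025 0.3283; 0.6520 0.4460]
AᵀP(A−BK) = [1.0010 0.3313; 0.3313 0.3374]
P' = Q + AᵀP(A−BK) = [3.0010 -0.1687; -0.1687 0.5874]
tr(P') = 3.5884


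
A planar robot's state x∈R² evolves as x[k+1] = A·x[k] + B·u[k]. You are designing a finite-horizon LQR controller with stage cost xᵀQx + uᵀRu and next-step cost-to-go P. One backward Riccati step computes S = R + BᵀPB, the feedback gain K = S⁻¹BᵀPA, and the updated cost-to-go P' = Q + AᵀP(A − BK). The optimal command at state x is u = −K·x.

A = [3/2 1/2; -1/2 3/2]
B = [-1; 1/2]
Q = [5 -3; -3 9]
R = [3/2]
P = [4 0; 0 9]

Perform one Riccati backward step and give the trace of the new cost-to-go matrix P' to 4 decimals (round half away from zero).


BᵀP = [-4.0000 4.5000]
S = R + BᵀPB = [3/2] + [6.2500] = [7.7500]
BᵀPA = [-8.2500 4.7500]
K = S⁻¹·BᵀPA = [-1.0645 0.6129]
A−BK = [0.4355 1.1129; 0.0323 1.1935]
AᵀP(A−BK) = [2.4677 1.3065; 1.3065 18.3387]
P' = Q + AᵀP(A−BK) = [7.4677 -1.6935; -1.6935 27.3387]
tr(P') = 34.8065

34.8065


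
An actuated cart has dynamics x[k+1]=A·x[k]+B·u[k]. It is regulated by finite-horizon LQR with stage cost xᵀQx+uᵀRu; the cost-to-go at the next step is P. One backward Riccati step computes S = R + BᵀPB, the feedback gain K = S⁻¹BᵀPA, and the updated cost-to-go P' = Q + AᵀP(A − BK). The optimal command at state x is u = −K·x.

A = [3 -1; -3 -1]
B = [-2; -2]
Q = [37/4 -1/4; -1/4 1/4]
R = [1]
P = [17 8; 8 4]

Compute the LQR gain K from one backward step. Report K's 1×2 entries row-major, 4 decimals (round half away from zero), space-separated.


-0.5235 0.4966

BᵀP = [-50.0000 -24.0000]
S = R + BᵀPB = [1] + [148.0000] = [149.0000]
BᵀPA = [-78.0000 74.0000]
K = S⁻¹·BᵀPA = [-0.5235 0.4966]
A−BK = [1.9530 -0.0067; -4.0470 -0.0067]
AᵀP(A−BK) = [4.1678 -0.2617; -0.2617 0.2483]
P' = Q + AᵀP(A−BK) = [13.4178 -0.5117; -0.5117 0.4983]
tr(P') = 13.9161


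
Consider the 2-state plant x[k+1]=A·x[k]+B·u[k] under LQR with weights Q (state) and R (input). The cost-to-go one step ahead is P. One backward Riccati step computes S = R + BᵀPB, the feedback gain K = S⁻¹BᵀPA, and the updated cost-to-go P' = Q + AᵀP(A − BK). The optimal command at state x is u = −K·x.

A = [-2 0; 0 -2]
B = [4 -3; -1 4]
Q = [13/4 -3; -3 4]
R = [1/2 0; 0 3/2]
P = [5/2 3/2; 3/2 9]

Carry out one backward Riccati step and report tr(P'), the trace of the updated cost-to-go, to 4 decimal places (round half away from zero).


8.1283

BᵀP = [8.5000 -3.0000; -1.5000 31.5000]
S = R + BᵀPB = [1/2 0; 0 3/2] + [37.0000 -37.5000; -37.5000 130.5000] = [37.5000 -37.5000; -37.5000 132.0000]
BᵀPA = [-17.0000 6.0000; 3.0000 -63.0000]
K = S⁻¹·BᵀPA = [-0.6015 -0.4432; -0.1481 -0.6032]
A−BK = [-0.0385 -0.0368; -0.0089 -0.0305]
AᵀP(A−BK) = [0.2193 0.2756; 0.2756 0.6590]
P' = Q + AᵀP(A−BK) = [3.4693 -2.7244; -2.7244 4.6590]
tr(P') = 8.1283


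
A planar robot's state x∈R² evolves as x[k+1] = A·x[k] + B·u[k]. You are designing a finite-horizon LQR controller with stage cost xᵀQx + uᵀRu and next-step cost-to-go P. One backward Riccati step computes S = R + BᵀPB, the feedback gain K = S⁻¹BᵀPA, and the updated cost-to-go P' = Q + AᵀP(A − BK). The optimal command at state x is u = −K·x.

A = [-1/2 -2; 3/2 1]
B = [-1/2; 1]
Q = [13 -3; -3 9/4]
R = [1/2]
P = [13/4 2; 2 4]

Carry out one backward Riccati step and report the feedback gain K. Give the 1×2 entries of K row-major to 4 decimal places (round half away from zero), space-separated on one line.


BᵀP = [0.3750 3.0000]
S = R + BᵀPB = [1/2] + [2.8125] = [3.3125]
BᵀPA = [4.3125 2.2500]
K = S⁻¹·BᵀPA = [1.3019 0.6792]
A−BK = [0.1509 -1.6604; 0.1981 0.3208]
AᵀP(A−BK) = [1.1981 -0.6792; -0.6792 7.4717]
P' = Q + AᵀP(A−BK) = [14.1981 -3.6792; -3.6792 9.7217]
tr(P') = 23.9198

1.3019 0.6792


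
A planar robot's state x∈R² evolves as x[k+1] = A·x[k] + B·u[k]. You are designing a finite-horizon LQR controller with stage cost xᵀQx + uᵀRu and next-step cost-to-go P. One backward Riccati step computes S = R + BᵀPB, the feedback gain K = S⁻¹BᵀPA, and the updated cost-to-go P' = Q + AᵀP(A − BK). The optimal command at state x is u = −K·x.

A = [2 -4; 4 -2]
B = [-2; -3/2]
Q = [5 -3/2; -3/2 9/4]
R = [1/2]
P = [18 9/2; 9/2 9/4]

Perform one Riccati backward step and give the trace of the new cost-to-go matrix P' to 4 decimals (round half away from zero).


BᵀP = [-42.7500 -12.3750]
S = R + BᵀPB = [1/2] + [104.0625] = [104.5625]
BᵀPA = [-135.0000 195.7500]
K = S⁻¹·BᵀPA = [-1.2911 1.8721]
A−BK = [-0.5822 -0.2558; 2.0634 0.8081]
AᵀP(A−BK) = [5.7023 0.7316; 0.7316 2.5392]
P' = Q + AᵀP(A−BK) = [10.7023 -0.7684; -0.7684 4.7892]
tr(P') = 15.4915

15.4915


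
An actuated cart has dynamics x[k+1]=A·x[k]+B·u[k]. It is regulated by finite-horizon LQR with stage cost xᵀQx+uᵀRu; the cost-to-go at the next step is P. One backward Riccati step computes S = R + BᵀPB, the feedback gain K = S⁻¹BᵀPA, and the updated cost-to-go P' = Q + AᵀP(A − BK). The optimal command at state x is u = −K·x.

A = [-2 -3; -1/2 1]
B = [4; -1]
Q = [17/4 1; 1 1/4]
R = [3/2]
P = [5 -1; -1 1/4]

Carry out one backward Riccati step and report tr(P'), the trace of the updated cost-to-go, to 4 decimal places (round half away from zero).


BᵀP = [21.0000 -4.2500]
S = R + BᵀPB = [3/2] + [88.2500] = [89.7500]
BᵀPA = [-39.8750 -67.2500]
K = S⁻¹·BᵀPA = [-0.4443 -0.7493]
A−BK = [-0.2228 -0.0028; -0.9443 0.2507]
AᵀP(A−BK) = [0.3464 0.4965; 0.4965 0.8593]
P' = Q + AᵀP(A−BK) = [4.5964 1.4965; 1.4965 1.1093]
tr(P') = 5.7058

5.7058


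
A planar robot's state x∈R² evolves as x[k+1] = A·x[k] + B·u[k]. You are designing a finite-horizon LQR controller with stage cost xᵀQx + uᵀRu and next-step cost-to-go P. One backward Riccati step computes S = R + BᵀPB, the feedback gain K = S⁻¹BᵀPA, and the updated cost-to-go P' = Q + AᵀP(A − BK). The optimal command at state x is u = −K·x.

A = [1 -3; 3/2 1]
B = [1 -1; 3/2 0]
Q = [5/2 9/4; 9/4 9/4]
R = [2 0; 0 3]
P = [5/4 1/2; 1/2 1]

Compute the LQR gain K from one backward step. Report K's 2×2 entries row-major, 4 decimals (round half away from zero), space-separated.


0.6699 -0.4078 -0.1553 0.5728

BᵀP = [2.0000 2.0000; -1.2500 -0.5000]
S = R + BᵀPB = [2 0; 0 3] + [5.0000 -2.0000; -2.0000 1.2500] = [7.0000 -2.0000; -2.0000 4.2500]
BᵀPA = [5.0000 -4.0000; -2.0000 3.2500]
K = S⁻¹·BᵀPA = [0.6699 -0.4078; -0.1553 0.5728]
A−BK = [0.1748 -2.0194; 0.4951 1.6117]
AᵀP(A−BK) = [1.3398 -0.8155; -0.8155 5.7573]
P' = Q + AᵀP(A−BK) = [3.8398 1.4345; 1.4345 8.0073]
tr(P') = 11.8471


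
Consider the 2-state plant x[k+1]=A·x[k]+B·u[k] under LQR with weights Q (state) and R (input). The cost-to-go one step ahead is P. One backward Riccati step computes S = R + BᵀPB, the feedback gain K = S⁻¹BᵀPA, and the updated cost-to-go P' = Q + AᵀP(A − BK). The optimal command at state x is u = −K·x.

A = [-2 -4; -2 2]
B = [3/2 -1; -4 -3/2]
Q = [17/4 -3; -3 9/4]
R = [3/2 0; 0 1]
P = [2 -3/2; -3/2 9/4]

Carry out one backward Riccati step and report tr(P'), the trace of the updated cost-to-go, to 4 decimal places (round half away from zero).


BᵀP = [9.0000 -11.2500; 0.2500 -1.8750]
S = R + BᵀPB = [3/2 0; 0 1] + [58.5000 7.8750; 7.8750 2.5625] = [60.0000 7.8750; 7.8750 3.5625]
BᵀPA = [4.5000 -58.5000; 3.2500 -4.7500]
K = S⁻¹·BᵀPA = [-0.0630 -1.1270; 1.0516 1.1579]
A−BK = [-0.8539 -1.1517; -0.6747 -0.7711]
AᵀP(A−BK) = [1.8659 2.3083; 2.3083 4.5721]
P' = Q + AᵀP(A−BK) = [6.1159 -0.6917; -0.6917 6.8221]
tr(P') = 12.9381

12.9381


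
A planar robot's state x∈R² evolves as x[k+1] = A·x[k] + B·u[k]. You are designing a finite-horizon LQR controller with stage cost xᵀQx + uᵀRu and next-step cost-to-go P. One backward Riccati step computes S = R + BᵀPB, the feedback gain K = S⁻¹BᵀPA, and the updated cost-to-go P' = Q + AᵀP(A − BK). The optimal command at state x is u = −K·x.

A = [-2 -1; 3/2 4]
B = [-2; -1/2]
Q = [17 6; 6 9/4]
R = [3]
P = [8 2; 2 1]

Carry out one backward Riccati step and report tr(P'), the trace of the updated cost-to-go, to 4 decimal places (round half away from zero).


30.5557

BᵀP = [-17.0000 -4.5000]
S = R + BᵀPB = [3] + [36.2500] = [39.2500]
BᵀPA = [27.2500 -1.0000]
K = S⁻¹·BᵀPA = [0.6943 -0.0255]
A−BK = [-0.6115 -1.0510; 1.8471 3.9873]
AᵀP(A−BK) = [3.3312 3.6943; 3.6943 7.9745]
P' = Q + AᵀP(A−BK) = [20.3312 9.6943; 9.6943 10.2245]
tr(P') = 30.5557


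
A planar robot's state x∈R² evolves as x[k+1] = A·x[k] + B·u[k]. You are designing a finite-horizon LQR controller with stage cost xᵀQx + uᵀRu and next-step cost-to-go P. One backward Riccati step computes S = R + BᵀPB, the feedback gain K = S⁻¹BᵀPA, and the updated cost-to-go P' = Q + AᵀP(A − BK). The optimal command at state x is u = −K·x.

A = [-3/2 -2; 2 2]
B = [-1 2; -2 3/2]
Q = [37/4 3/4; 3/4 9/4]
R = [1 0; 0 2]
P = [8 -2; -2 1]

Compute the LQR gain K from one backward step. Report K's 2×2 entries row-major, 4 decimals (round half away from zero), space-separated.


BᵀP = [-4.0000 0.0000; 13.0000 -2.5000]
S = R + BᵀPB = [1 0; 0 2] + [4.0000 -8.0000; -8.0000 22.2500] = [5.0000 -8.0000; -8.0000 24.2500]
BᵀPA = [6.0000 8.0000; -24.5000 -31.0000]
K = S⁻¹·BᵀPA = [-0.8821 -0.9432; -1.3013 -1.5895]
A−BK = [0.2205 0.2358; 2.1878 2.4978]
AᵀP(A−BK) = [7.4105 8.7162; 8.7162 10.2707]
P' = Q + AᵀP(A−BK) = [16.6605 9.4662; 9.4662 12.5207]
tr(P') = 29.1812

-0.8821 -0.9432 -1.3013 -1.5895


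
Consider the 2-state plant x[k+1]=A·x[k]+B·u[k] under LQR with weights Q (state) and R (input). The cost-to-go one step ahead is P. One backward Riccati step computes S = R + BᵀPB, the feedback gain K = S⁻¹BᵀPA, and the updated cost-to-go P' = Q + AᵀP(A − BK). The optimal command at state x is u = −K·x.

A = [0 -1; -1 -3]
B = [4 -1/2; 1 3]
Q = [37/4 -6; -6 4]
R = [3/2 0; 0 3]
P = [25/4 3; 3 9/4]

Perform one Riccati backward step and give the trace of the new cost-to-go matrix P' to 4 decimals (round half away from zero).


15.3001

BᵀP = [28.0000 14.2500; 5.8750 5.2500]
S = R + BᵀPB = [3/2 0; 0 3] + [126.2500 28.7500; 28.7500 12.8125] = [127.7500 28.7500; 28.7500 15.8125]
BᵀPA = [-14.2500 -70.7500; -5.2500 -21.6250]
K = S⁻¹·BᵀPA = [-0.0623 -0.4164; -0.2187 -0.6104]
A−BK = [0.1400 0.3606; -0.2816 -0.7523]
AᵀP(A−BK) = [0.2137 0.6110; 0.6110 1.8364]
P' = Q + AᵀP(A−BK) = [9.4637 -5.3890; -5.3890 5.8364]
tr(P') = 15.3001


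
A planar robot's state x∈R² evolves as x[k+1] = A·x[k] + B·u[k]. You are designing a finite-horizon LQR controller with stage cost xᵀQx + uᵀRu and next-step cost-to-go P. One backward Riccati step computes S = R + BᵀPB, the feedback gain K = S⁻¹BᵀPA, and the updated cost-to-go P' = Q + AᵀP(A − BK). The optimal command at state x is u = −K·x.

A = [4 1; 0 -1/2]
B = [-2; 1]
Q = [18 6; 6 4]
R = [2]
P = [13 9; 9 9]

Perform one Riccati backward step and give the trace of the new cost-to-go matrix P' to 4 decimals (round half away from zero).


59.2037

BᵀP = [-17.0000 -9.0000]
S = R + BᵀPB = [2] + [25.0000] = [27.0000]
BᵀPA = [-68.0000 -12.5000]
K = S⁻¹·BᵀPA = [-2.5185 -0.4630]
A−BK = [-1.0370 0.0741; 2.5185 -0.0370]
AᵀP(A−BK) = [36.7407 2.5185; 2.5185 0.4630]
P' = Q + AᵀP(A−BK) = [54.7407 8.5185; 8.5185 4.4630]
tr(P') = 59.2037
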